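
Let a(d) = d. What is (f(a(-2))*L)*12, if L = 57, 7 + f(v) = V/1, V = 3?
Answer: -2736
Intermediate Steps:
f(v) = -4 (f(v) = -7 + 3/1 = -7 + 3*1 = -7 + 3 = -4)
(f(a(-2))*L)*12 = -4*57*12 = -228*12 = -2736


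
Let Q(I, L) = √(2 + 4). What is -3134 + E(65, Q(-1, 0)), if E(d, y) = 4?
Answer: -3130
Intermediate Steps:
Q(I, L) = √6
-3134 + E(65, Q(-1, 0)) = -3134 + 4 = -3130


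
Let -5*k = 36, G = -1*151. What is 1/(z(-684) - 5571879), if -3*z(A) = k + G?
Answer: -15/83577394 ≈ -1.7947e-7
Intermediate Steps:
G = -151
k = -36/5 (k = -⅕*36 = -36/5 ≈ -7.2000)
z(A) = 791/15 (z(A) = -(-36/5 - 151)/3 = -⅓*(-791/5) = 791/15)
1/(z(-684) - 5571879) = 1/(791/15 - 5571879) = 1/(-83577394/15) = -15/83577394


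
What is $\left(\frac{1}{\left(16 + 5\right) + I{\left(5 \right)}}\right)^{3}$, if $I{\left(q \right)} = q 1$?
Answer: $\frac{1}{17576} \approx 5.6896 \cdot 10^{-5}$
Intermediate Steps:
$I{\left(q \right)} = q$
$\left(\frac{1}{\left(16 + 5\right) + I{\left(5 \right)}}\right)^{3} = \left(\frac{1}{\left(16 + 5\right) + 5}\right)^{3} = \left(\frac{1}{21 + 5}\right)^{3} = \left(\frac{1}{26}\right)^{3} = \frac{1}{17576}$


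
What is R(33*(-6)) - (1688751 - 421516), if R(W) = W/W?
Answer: -1267234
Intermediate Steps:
R(W) = 1
R(33*(-6)) - (1688751 - 421516) = 1 - (1688751 - 421516) = 1 - 1*1267235 = 1 - 1267235 = -1267234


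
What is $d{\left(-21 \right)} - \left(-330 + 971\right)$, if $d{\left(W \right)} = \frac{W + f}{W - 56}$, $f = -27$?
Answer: $- \frac{49309}{77} \approx -640.38$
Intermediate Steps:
$d{\left(W \right)} = \frac{-27 + W}{-56 + W}$ ($d{\left(W \right)} = \frac{W - 27}{W - 56} = \frac{-27 + W}{-56 + W}$)
$d{\left(-21 \right)} - \left(-330 + 971\right) = \frac{-27 - 21}{-56 - 21} - \left(-330 + 971\right) = \frac{1}{-77} \left(-48\right) - 641 = \left(- \frac{1}{77}\right) \left(-48\right) - 641 = \frac{48}{77} - 641 = - \frac{49309}{77}$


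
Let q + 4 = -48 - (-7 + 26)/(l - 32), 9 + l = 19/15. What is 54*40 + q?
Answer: 1256653/596 ≈ 2108.5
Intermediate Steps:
l = -116/15 (l = -9 + 19/15 = -116/15 ≈ -7.7333)
q = -30707/596 (q = -4 + (-48 - (-7 + 26)/(-116/15 - 32)) = -4 + (-48 - 19/(-596/15)) = -4 + (-48 - 19*(-15)/596) = -4 + (-48 - 1*(-285/596)) = -4 + (-48 + 285/596) = -4 - 28323/596 = -30707/596 ≈ -51.522)
54*40 + q = 54*40 - 30707/596 = 2160 - 30707/596 = 1256653/596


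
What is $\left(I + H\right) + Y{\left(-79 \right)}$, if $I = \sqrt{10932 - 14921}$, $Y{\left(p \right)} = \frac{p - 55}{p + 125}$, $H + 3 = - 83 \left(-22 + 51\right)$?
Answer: $- \frac{55497}{23} + i \sqrt{3989} \approx -2412.9 + 63.159 i$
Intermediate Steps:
$H = -2410$ ($H = -3 - 83 \left(-22 + 51\right) = -3 - 2407 = -2410$)
$Y{\left(p \right)} = \frac{-55 + p}{125 + p}$
$I = i \sqrt{3989}$ ($I = \sqrt{-3989} = i \sqrt{3989} \approx 63.159 i$)
$\left(I + H\right) + Y{\left(-79 \right)} = \left(i \sqrt{3989} - 2410\right) + \frac{-55 - 79}{125 - 79} = \left(-2410 + i \sqrt{3989}\right) + \frac{1}{46} \left(-134\right) = \left(-2410 + i \sqrt{3989}\right) - \frac{67}{23} = - \frac{55497}{23} + i \sqrt{3989}$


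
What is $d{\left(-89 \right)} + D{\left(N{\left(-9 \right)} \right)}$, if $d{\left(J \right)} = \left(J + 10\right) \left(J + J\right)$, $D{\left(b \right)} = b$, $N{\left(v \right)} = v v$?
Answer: $14143$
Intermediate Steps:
$N{\left(v \right)} = v^{2}$
$d{\left(J \right)} = 2 J \left(10 + J\right)$ ($d{\left(J \right)} = \left(10 + J\right) 2 J = 2 J \left(10 + J\right)$)
$d{\left(-89 \right)} + D{\left(N{\left(-9 \right)} \right)} = 2 \left(-89\right) \left(10 - 89\right) + \left(-9\right)^{2} = 2 \left(-89\right) \left(-79\right) + 81 = 14062 + 81 = 14143$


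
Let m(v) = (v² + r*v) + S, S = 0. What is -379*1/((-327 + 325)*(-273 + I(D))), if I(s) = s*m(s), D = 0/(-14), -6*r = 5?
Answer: -379/546 ≈ -0.69414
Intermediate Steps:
r = -⅚ (r = -⅙*5 = -⅚ ≈ -0.83333)
m(v) = v² - 5*v/6 (m(v) = (v² - 5*v/6) + 0 = v² - 5*v/6)
D = 0 (D = 0*(-1/14) = 0)
I(s) = s²*(-5 + 6*s)/6 (I(s) = s*(s*(-5 + 6*s)/6) = s²*(-5 + 6*s)/6)
-379*1/((-327 + 325)*(-273 + I(D))) = -379*1/((-327 + 325)*(-273 + 0²*(-⅚ + 0))) = -379*(-1/(2*(-273 + 0*(-⅚)))) = -379*(-1/(2*(-273 + 0))) = -379/((-273*(-2))) = -379/546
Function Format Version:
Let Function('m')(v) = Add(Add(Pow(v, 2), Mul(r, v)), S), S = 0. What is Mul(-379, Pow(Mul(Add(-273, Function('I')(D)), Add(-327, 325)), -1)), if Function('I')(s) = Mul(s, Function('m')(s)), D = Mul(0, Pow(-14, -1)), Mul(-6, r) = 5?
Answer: Rational(-379, 546) ≈ -0.69414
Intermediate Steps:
r = Rational(-5, 6) (r = Mul(Rational(-1, 6), 5) = Rational(-5, 6) ≈ -0.83333)
Function('m')(v) = Add(Pow(v, 2), Mul(Rational(-5, 6), v)) (Function('m')(v) = Add(Add(Pow(v, 2), Mul(Rational(-5, 6), v)), 0) = Add(Pow(v, 2), Mul(Rational(-5, 6), v)))
D = 0 (D = Mul(0, Rational(-1, 14)) = 0)
Function('I')(s) = Mul(Rational(1, 6), Pow(s, 2), Add(-5, Mul(6, s))) (Function('I')(s) = Mul(s, Mul(Rational(1, 6), s, Add(-5, Mul(6, s)))) = Mul(Rational(1, 6), Pow(s, 2), Add(-5, Mul(6, s))))
Mul(-379, Pow(Mul(Add(-273, Function('I')(D)), Add(-327, 325)), -1)) = Mul(-379, Pow(Mul(Add(-273, Mul(Pow(0, 2), Add(Rational(-5, 6), 0))), Add(-327, 325)), -1)) = Mul(-379, Pow(Mul(Add(-273, Mul(0, Rational(-5, 6))), -2), -1)) = Mul(-379, Pow(Mul(Add(-273, 0), -2), -1)) = Mul(-379, Pow(Mul(-273, -2), -1)) = Mul(-379, Pow(546, -1)) = Mul(-379, Rational(1, 546)) = Rational(-379, 546)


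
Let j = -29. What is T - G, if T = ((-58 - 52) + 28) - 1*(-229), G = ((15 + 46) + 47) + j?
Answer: 68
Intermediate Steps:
G = 79 (G = ((15 + 46) + 47) - 29 = (61 + 47) - 29 = 108 - 29 = 79)
T = 147 (T = (-110 + 28) + 229 = -82 + 229 = 147)
T - G = 147 - 1*79 = 147 - 79 = 68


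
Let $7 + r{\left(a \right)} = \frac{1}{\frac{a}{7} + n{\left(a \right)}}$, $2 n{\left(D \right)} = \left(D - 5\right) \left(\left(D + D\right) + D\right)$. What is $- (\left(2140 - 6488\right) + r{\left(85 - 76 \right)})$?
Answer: $\frac{1685378}{387} \approx 4355.0$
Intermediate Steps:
$n{\left(D \right)} = \frac{3 D \left(-5 + D\right)}{2}$ ($n{\left(D \right)} = \frac{\left(D - 5\right) \left(\left(D + D\right) + D\right)}{2} = \frac{\left(-5 + D\right) \left(2 D + D\right)}{2} = \frac{\left(-5 + D\right) 3 D}{2} = \frac{3 D \left(-5 + D\right)}{2}$)
$r{\left(a \right)} = -7 + \frac{1}{\frac{a}{7} + \frac{3 a \left(-5 + a\right)}{2}}$
$- (\left(2140 - 6488\right) + r{\left(85 - 76 \right)}) = - (\left(2140 - 6488\right) + \frac{7 \left(2 - 21 \left(85 - 76\right)^{2} + 103 \left(85 - 76\right)\right)}{\left(85 - 76\right) \left(-103 + 21 \left(85 - 76\right)\right)}) = - (-4348 + \frac{7 \left(2 - 21 \cdot 9^{2} + 103 \cdot 9\right)}{9 \left(-103 + 21 \cdot 9\right)}) = - (-4348 + 7 \cdot \frac{1}{9} \frac{1}{-103 + 189} \left(2 - 1701 + 927\right)) = - (-4348 + 7 \cdot \frac{1}{9} \cdot \frac{1}{86} \left(2 - 1701 + 927\right)) = - (-4348 + 7 \cdot \frac{1}{9} \cdot \frac{1}{86} \left(-772\right)) = - (-4348 - \frac{2702}{387}) = \left(-1\right) \left(- \frac{1685378}{387}\right) = \frac{1685378}{387}$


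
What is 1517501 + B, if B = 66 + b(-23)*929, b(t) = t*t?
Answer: 2009008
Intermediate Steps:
b(t) = t²
B = 491507 (B = 66 + (-23)²*929 = 66 + 529*929 = 66 + 491441 = 491507)
1517501 + B = 1517501 + 491507 = 2009008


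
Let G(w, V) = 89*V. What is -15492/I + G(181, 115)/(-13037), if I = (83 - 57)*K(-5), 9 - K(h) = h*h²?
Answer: -59406986/11355227 ≈ -5.2317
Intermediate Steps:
K(h) = 9 - h³ (K(h) = 9 - h*h² = 9 - h³)
I = 3484 (I = (83 - 57)*(9 - 1*(-5)³) = 26*(9 - 1*(-125)) = 26*(9 + 125) = 26*134 = 3484)
-15492/I + G(181, 115)/(-13037) = -15492/3484 + (89*115)/(-13037) = -15492*1/3484 + 10235*(-1/13037) = -3873/871 - 10235/13037 = -59406986/11355227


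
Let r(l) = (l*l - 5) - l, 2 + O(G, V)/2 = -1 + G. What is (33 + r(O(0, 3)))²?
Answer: 4900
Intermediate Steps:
O(G, V) = -6 + 2*G (O(G, V) = -4 + 2*(-1 + G) = -4 + (-2 + 2*G) = -6 + 2*G)
r(l) = -5 + l² - l (r(l) = (l² - 5) - l = (-5 + l²) - l = -5 + l² - l)
(33 + r(O(0, 3)))² = (33 + (-5 + (-6 + 2*0)² - (-6 + 2*0)))² = (33 + (-5 + (-6 + 0)² - (-6 + 0)))² = (33 + (-5 + (-6)² - 1*(-6)))² = (33 + (-5 + 36 + 6))² = (33 + 37)² = 70² = 4900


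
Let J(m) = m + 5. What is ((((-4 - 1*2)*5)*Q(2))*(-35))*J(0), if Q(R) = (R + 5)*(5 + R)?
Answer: 257250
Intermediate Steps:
Q(R) = (5 + R)² (Q(R) = (5 + R)*(5 + R) = (5 + R)²)
J(m) = 5 + m
((((-4 - 1*2)*5)*Q(2))*(-35))*J(0) = ((((-4 - 1*2)*5)*(5 + 2)²)*(-35))*(5 + 0) = ((((-4 - 2)*5)*7²)*(-35))*5 = ((-6*5*49)*(-35))*5 = (-30*49*(-35))*5 = -1470*(-35)*5 = 51450*5 = 257250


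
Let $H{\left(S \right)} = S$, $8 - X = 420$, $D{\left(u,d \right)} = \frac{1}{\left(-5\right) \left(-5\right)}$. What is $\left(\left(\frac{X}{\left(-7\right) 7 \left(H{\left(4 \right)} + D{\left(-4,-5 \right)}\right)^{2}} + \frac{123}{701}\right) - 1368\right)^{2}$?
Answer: $\frac{229534133664172379679025}{122776059653434201} \approx 1.8695 \cdot 10^{6}$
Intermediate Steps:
$D{\left(u,d \right)} = \frac{1}{25}$
$X = -412$ ($X = 8 - 420 = -412$)
$\left(\left(\frac{X}{\left(-7\right) 7 \left(H{\left(4 \right)} + D{\left(-4,-5 \right)}\right)^{2}} + \frac{123}{701}\right) - 1368\right)^{2} = \left(\left(- \frac{412}{\left(-7\right) 7 \left(4 + \frac{1}{25}\right)^{2}} + \frac{123}{701}\right) - 1368\right)^{2} = \left(\left(- \frac{412}{\left(-49\right) \left(\frac{101}{25}\right)^{2}} + 123 \cdot \frac{1}{701}\right) - 1368\right)^{2} = \left(\left(- \frac{412}{\left(-49\right) \frac{10201}{625}} + \frac{123}{701}\right) - 1368\right)^{2} = \left(\left(- \frac{412}{- \frac{499849}{625}} + \frac{123}{701}\right) - 1368\right)^{2} = \left(\left(\left(-412\right) \left(- \frac{625}{499849}\right) + \frac{123}{701}\right) - 1368\right)^{2} = \left(\left(\frac{257500}{499849} + \frac{123}{701}\right) - 1368\right)^{2} = \left(\frac{241988927}{350394149} - 1368\right)^{2} = \left(- \frac{479097206905}{350394149}\right)^{2} = \frac{229534133664172379679025}{122776059653434201}$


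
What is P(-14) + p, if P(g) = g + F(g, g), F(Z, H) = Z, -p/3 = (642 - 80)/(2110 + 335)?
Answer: -23382/815 ≈ -28.690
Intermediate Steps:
p = -562/815 (p = -3*(642 - 80)/(2110 + 335) = -1686/2445 = -3*562/2445 = -562/815 ≈ -0.68957)
P(g) = 2*g (P(g) = g + g = 2*g)
P(-14) + p = 2*(-14) - 562/815 = -28 - 562/815 = -23382/815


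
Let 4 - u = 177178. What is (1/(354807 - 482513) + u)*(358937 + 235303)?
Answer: -6722691446906400/63853 ≈ -1.0528e+11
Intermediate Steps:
u = -177174 (u = 4 - 1*177178 = 4 - 177178 = -177174)
(1/(354807 - 482513) + u)*(358937 + 235303) = (1/(354807 - 482513) - 177174)*(358937 + 235303) = (1/(-127706) - 177174)*594240 = (-1/127706 - 177174)*594240 = -22626182845/127706*594240 = -6722691446906400/63853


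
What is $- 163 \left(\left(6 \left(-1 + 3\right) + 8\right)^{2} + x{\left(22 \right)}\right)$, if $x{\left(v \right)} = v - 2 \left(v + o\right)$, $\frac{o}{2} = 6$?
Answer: $-57702$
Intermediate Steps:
$o = 12$ ($o = 2 \cdot 6 = 12$)
$x{\left(v \right)} = -24 - v$ ($x{\left(v \right)} = v - 2 \left(v + 12\right) = v - 2 \left(12 + v\right) = v - \left(24 + 2 v\right) = -24 - v$)
$- 163 \left(\left(6 \left(-1 + 3\right) + 8\right)^{2} + x{\left(22 \right)}\right) = - 163 \left(\left(6 \left(-1 + 3\right) + 8\right)^{2} - 46\right) = - 163 \left(\left(6 \cdot 2 + 8\right)^{2} - 46\right) = - 163 \left(\left(12 + 8\right)^{2} - 46\right) = - 163 \left(20^{2} - 46\right) = - 163 \left(400 - 46\right) = \left(-163\right) 354 = -57702$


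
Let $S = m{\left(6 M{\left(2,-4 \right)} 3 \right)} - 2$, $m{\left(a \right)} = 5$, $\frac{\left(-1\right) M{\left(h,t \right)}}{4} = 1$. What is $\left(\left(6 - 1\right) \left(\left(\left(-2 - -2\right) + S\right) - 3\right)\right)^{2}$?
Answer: $0$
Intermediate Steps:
$M{\left(h,t \right)} = -4$ ($M{\left(h,t \right)} = \left(-4\right) 1 = -4$)
$S = 3$ ($S = 5 - 2 = 3$)
$\left(\left(6 - 1\right) \left(\left(\left(-2 - -2\right) + S\right) - 3\right)\right)^{2} = \left(\left(6 - 1\right) \left(\left(\left(-2 - -2\right) + 3\right) - 3\right)\right)^{2} = \left(5 \left(\left(\left(-2 + 2\right) + 3\right) - 3\right)\right)^{2} = \left(5 \left(\left(0 + 3\right) - 3\right)\right)^{2} = \left(5 \left(3 - 3\right)\right)^{2} = \left(5 \cdot 0\right)^{2} = 0^{2} = 0$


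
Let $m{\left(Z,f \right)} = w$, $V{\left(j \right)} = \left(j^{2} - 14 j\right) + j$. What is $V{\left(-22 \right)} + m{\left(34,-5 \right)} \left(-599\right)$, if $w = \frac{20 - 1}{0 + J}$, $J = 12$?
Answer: $- \frac{2141}{12} \approx -178.42$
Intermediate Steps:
$w = \frac{19}{12}$ ($w = \frac{20 - 1}{0 + 12} = \frac{19}{12} \approx 1.5833$)
$V{\left(j \right)} = j^{2} - 13 j$
$m{\left(Z,f \right)} = \frac{19}{12}$
$V{\left(-22 \right)} + m{\left(34,-5 \right)} \left(-599\right) = - 22 \left(-13 - 22\right) + \frac{19}{12} \left(-599\right) = \left(-22\right) \left(-35\right) - \frac{11381}{12} = 770 - \frac{11381}{12} = - \frac{2141}{12}$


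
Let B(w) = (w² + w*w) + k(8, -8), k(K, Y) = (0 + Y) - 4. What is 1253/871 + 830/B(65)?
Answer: 5647872/3674749 ≈ 1.5369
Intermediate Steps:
k(K, Y) = -4 + Y (k(K, Y) = Y - 4 = -4 + Y)
B(w) = -12 + 2*w² (B(w) = (w² + w*w) + (-4 - 8) = (w² + w²) - 12 = 2*w² - 12 = -12 + 2*w²)
1253/871 + 830/B(65) = 1253/871 + 830/(-12 + 2*65²) = 1253*(1/871) + 830/(-12 + 2*4225) = 1253/871 + 830/(-12 + 8450) = 1253/871 + 830/8438 = 1253/871 + 830*(1/8438) = 1253/871 + 415/4219 = 5647872/3674749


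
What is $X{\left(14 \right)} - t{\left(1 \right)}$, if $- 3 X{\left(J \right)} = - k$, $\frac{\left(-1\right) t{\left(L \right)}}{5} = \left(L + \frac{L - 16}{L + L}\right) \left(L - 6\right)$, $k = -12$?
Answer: $\frac{317}{2} \approx 158.5$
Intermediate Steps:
$t{\left(L \right)} = - 5 \left(-6 + L\right) \left(L + \frac{-16 + L}{2 L}\right)$ ($t{\left(L \right)} = - 5 \left(L + \frac{L - 16}{L + L}\right) \left(L - 6\right) = - 5 \left(L + \frac{-16 + L}{2 L}\right) \left(-6 + L\right) = - 5 \left(-6 + L\right) \left(L + \frac{-16 + L}{2 L}\right)$)
$X{\left(J \right)} = -4$ ($X{\left(J \right)} = - \frac{\left(-1\right) \left(-12\right)}{3} = \left(- \frac{1}{3}\right) 12 = -4$)
$X{\left(14 \right)} - t{\left(1 \right)} = -4 - \left(55 - \frac{240}{1} - 5 \cdot 1^{2} + \frac{55}{2} \cdot 1\right) = -4 - \left(55 - 240 - 5 + \frac{55}{2}\right) = -4 - - \frac{325}{2} = -4 + \frac{325}{2} = \frac{317}{2}$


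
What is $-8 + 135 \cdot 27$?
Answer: $3637$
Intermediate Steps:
$-8 + 135 \cdot 27 = -8 + 3645 = 3637$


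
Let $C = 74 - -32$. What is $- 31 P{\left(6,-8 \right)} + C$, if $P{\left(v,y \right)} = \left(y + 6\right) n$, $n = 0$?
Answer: $106$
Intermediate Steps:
$P{\left(v,y \right)} = 0$ ($P{\left(v,y \right)} = \left(y + 6\right) 0 = \left(6 + y\right) 0 = 0$)
$C = 106$ ($C = 74 + 32 = 106$)
$- 31 P{\left(6,-8 \right)} + C = \left(-31\right) 0 + 106 = 0 + 106 = 106$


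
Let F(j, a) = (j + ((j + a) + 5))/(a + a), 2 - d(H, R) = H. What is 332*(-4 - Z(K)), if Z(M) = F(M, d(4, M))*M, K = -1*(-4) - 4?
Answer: -1328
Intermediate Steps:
d(H, R) = 2 - H
K = 0 (K = 4 - 4 = 0)
F(j, a) = (5 + a + 2*j)/(2*a) (F(j, a) = (j + ((a + j) + 5))/((2*a)) = (j + (5 + a + j))*(1/(2*a)) = (5 + a + 2*j)*(1/(2*a)) = (5 + a + 2*j)/(2*a))
Z(M) = M*(-¾ - M/2) (Z(M) = ((5 + (2 - 1*4) + 2*M)/(2*(2 - 1*4)))*M = ((5 + (2 - 4) + 2*M)/(2*(2 - 4)))*M = ((½)*(5 - 2 + 2*M)/(-2))*M = ((½)*(-½)*(3 + 2*M))*M = (-¾ - M/2)*M = M*(-¾ - M/2))
332*(-4 - Z(K)) = 332*(-4 - (-1)*0*(3 + 2*0)/4) = 332*(-4 - (-1)*0*(3 + 0)/4) = 332*(-4 - (-1)*0*3/4) = 332*(-4 - 1*0) = 332*(-4 + 0) = 332*(-4) = -1328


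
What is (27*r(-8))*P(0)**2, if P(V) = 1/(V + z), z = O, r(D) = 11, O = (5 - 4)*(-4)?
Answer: 297/16 ≈ 18.563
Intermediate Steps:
O = -4 (O = 1*(-4) = -4)
z = -4
P(V) = 1/(-4 + V) (P(V) = 1/(V - 4) = 1/(-4 + V))
(27*r(-8))*P(0)**2 = (27*11)*(1/(-4 + 0))**2 = 297*(1/(-4))**2 = 297*(-1/4)**2 = 297*(1/16) = 297/16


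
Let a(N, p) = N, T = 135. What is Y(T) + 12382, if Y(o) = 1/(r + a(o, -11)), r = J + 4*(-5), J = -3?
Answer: 1386785/112 ≈ 12382.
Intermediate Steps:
r = -23 (r = -3 + 4*(-5) = -3 - 20 = -23)
Y(o) = 1/(-23 + o)
Y(T) + 12382 = 1/(-23 + 135) + 12382 = 1/112 + 12382 = 1386785/112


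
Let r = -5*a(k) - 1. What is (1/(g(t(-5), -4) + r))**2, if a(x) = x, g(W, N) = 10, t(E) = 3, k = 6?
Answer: 1/441 ≈ 0.0022676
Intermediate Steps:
r = -31 (r = -5*6 - 1 = -30 - 1 = -31)
(1/(g(t(-5), -4) + r))**2 = (1/(10 - 31))**2 = (1/(-21))**2 = (-1/21)**2 = 1/441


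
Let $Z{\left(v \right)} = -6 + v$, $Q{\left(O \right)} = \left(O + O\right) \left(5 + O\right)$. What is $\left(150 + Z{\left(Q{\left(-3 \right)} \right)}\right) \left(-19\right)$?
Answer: $-2508$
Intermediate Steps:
$Q{\left(O \right)} = 2 O \left(5 + O\right)$
$\left(150 + Z{\left(Q{\left(-3 \right)} \right)}\right) \left(-19\right) = \left(150 + \left(-6 + 2 \left(-3\right) \left(5 - 3\right)\right)\right) \left(-19\right) = \left(150 + \left(-6 + 2 \left(-3\right) 2\right)\right) \left(-19\right) = \left(150 - 18\right) \left(-19\right) = 132 \left(-19\right) = -2508$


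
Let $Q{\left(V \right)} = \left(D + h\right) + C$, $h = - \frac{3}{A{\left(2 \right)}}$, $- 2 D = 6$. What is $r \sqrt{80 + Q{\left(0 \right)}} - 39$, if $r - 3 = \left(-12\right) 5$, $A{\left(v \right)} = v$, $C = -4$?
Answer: $-39 - \frac{57 \sqrt{286}}{2} \approx -520.98$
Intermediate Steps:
$D = -3$ ($D = \left(- \frac{1}{2}\right) 6 = -3$)
$h = - \frac{3}{2} \approx -1.5$
$Q{\left(V \right)} = - \frac{17}{2}$ ($Q{\left(V \right)} = \left(-3 - \frac{3}{2}\right) - 4 = - \frac{9}{2} - 4 = - \frac{17}{2}$)
$r = -57$ ($r = 3 - 60 = -57$)
$r \sqrt{80 + Q{\left(0 \right)}} - 39 = - 57 \sqrt{80 - \frac{17}{2}} - 39 = - 57 \sqrt{\frac{143}{2}} - 39 = - 57 \frac{\sqrt{286}}{2} - 39 = - \frac{57 \sqrt{286}}{2} - 39 = -39 - \frac{57 \sqrt{286}}{2}$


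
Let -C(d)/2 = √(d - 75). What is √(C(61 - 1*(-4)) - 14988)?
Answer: √(-14988 - 2*I*√10) ≈ 0.0258 - 122.43*I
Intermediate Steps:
C(d) = -2*√(-75 + d) (C(d) = -2*√(d - 75) = -2*√(-75 + d))
√(C(61 - 1*(-4)) - 14988) = √(-2*√(-75 + (61 - 1*(-4))) - 14988) = √(-2*√(-75 + (61 + 4)) - 14988) = √(-2*√(-75 + 65) - 14988) = √(-2*I*√10 - 14988) = √(-14988 - 2*I*√10)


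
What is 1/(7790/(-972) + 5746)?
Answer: 486/2788661 ≈ 0.00017428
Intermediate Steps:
1/(7790/(-972) + 5746) = 1/(7790*(-1/972) + 5746) = 1/(-3895/486 + 5746) = 1/(2788661/486) = 486/2788661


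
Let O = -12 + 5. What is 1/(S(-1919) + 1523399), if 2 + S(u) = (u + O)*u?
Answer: 1/5219391 ≈ 1.9159e-7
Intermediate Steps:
O = -7
S(u) = -2 + u*(-7 + u) (S(u) = -2 + (u - 7)*u = -2 + (-7 + u)*u = -2 + u*(-7 + u))
1/(S(-1919) + 1523399) = 1/((-2 + (-1919)² - 7*(-1919)) + 1523399) = 1/((-2 + 3682561 + 13433) + 1523399) = 1/(3695992 + 1523399) = 1/5219391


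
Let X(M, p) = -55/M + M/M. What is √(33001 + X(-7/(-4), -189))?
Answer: √1615558/7 ≈ 181.58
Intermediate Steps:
X(M, p) = 1 - 55/M (X(M, p) = -55/M + 1 = 1 - 55/M)
√(33001 + X(-7/(-4), -189)) = √(33001 + (-55 - 7/(-4))/((-7/(-4)))) = √(33001 + (-55 - ¼*(-7))/((-¼*(-7)))) = √(33001 + (-55 + 7/4)/(7/4)) = √(33001 + (4/7)*(-213/4)) = √(33001 - 213/7) = √(230794/7) = √1615558/7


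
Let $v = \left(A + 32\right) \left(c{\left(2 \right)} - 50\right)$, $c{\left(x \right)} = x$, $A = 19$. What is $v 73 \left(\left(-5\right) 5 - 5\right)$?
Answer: $5361120$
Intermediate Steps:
$v = -2448$ ($v = \left(19 + 32\right) \left(2 - 50\right) = 51 \left(-48\right) = -2448$)
$v 73 \left(\left(-5\right) 5 - 5\right) = \left(-2448\right) 73 \left(\left(-5\right) 5 - 5\right) = - 178704 \left(-25 - 5\right) = \left(-178704\right) \left(-30\right) = 5361120$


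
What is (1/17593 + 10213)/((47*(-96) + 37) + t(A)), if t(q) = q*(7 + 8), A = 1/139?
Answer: -2497514609/1094302193 ≈ -2.2823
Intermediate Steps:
A = 1/139 ≈ 0.0071942
t(q) = 15*q (t(q) = q*15 = 15*q)
(1/17593 + 10213)/((47*(-96) + 37) + t(A)) = (1/17593 + 10213)/((47*(-96) + 37) + 15*(1/139)) = (1/17593 + 10213)/((-4512 + 37) + 15/139) = 179677310/(17593*(-4475 + 15/139)) = 179677310/(17593*(-622010/139)) = (179677310/17593)*(-139/622010) = -2497514609/1094302193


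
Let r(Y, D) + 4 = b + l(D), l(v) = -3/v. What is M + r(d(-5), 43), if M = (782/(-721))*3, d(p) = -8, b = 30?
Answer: 703037/31003 ≈ 22.676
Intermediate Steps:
r(Y, D) = 26 - 3/D (r(Y, D) = -4 + (30 - 3/D) = 26 - 3/D)
M = -2346/721 (M = (782*(-1/721))*3 = -782/721*3 = -2346/721 ≈ -3.2538)
M + r(d(-5), 43) = -2346/721 + (26 - 3/43) = -2346/721 + 1115/43 = 703037/31003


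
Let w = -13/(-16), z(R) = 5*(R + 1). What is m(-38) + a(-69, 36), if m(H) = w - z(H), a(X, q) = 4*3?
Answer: 3165/16 ≈ 197.81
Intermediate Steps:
z(R) = 5 + 5*R (z(R) = 5*(1 + R) = 5 + 5*R)
w = 13/16 (w = -13*(-1/16) = 13/16 ≈ 0.81250)
a(X, q) = 12
m(H) = -67/16 - 5*H (m(H) = 13/16 - (5 + 5*H) = 13/16 + (-5 - 5*H) = -67/16 - 5*H)
m(-38) + a(-69, 36) = (-67/16 - 5*(-38)) + 12 = (-67/16 + 190) + 12 = 2973/16 + 12 = 3165/16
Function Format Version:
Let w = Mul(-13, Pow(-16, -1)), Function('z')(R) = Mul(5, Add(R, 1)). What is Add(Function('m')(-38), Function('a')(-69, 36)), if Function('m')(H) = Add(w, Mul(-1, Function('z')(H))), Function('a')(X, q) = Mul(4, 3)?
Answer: Rational(3165, 16) ≈ 197.81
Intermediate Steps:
Function('z')(R) = Add(5, Mul(5, R)) (Function('z')(R) = Mul(5, Add(1, R)) = Add(5, Mul(5, R)))
w = Rational(13, 16) (w = Mul(-13, Rational(-1, 16)) = Rational(13, 16) ≈ 0.81250)
Function('a')(X, q) = 12
Function('m')(H) = Add(Rational(-67, 16), Mul(-5, H)) (Function('m')(H) = Add(Rational(13, 16), Mul(-1, Add(5, Mul(5, H)))) = Add(Rational(13, 16), Add(-5, Mul(-5, H))) = Add(Rational(-67, 16), Mul(-5, H)))
Add(Function('m')(-38), Function('a')(-69, 36)) = Add(Add(Rational(-67, 16), Mul(-5, -38)), 12) = Add(Add(Rational(-67, 16), 190), 12) = Add(Rational(2973, 16), 12) = Rational(3165, 16)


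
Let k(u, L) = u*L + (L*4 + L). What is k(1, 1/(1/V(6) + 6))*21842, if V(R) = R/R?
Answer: 131052/7 ≈ 18722.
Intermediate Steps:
V(R) = 1
k(u, L) = 5*L + L*u (k(u, L) = L*u + (4*L + L) = L*u + 5*L = 5*L + L*u)
k(1, 1/(1/V(6) + 6))*21842 = ((5 + 1)/(1/1 + 6))*21842 = (6/(1 + 6))*21842 = (6/7)*21842 = 131052/7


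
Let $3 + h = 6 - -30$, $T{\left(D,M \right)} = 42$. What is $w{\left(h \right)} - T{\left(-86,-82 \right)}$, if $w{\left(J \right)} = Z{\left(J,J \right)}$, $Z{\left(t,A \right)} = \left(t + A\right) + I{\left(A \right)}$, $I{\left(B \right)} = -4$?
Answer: $20$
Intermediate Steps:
$Z{\left(t,A \right)} = -4 + A + t$ ($Z{\left(t,A \right)} = \left(t + A\right) - 4 = \left(A + t\right) - 4 = -4 + A + t$)
$h = 33$ ($h = -3 + \left(6 - -30\right) = -3 + \left(6 + 30\right) = -3 + 36 = 33$)
$w{\left(J \right)} = -4 + 2 J$ ($w{\left(J \right)} = -4 + J + J = -4 + 2 J$)
$w{\left(h \right)} - T{\left(-86,-82 \right)} = \left(-4 + 2 \cdot 33\right) - 42 = \left(-4 + 66\right) - 42 = 62 - 42 = 20$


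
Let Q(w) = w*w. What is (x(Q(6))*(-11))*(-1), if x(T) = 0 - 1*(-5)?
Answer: 55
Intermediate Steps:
Q(w) = w²
x(T) = 5 (x(T) = 0 + 5 = 5)
(x(Q(6))*(-11))*(-1) = (5*(-11))*(-1) = -55*(-1) = 55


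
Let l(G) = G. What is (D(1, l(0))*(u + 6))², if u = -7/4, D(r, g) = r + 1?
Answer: 289/4 ≈ 72.250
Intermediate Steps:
D(r, g) = 1 + r
u = -7/4 (u = -7*¼ = -7/4 ≈ -1.7500)
(D(1, l(0))*(u + 6))² = ((1 + 1)*(-7/4 + 6))² = (2*(17/4))² = (17/2)² = 289/4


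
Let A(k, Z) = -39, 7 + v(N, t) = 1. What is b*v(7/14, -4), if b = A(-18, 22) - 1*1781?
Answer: 10920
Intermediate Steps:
v(N, t) = -6 (v(N, t) = -7 + 1 = -6)
b = -1820 (b = -39 - 1*1781 = -39 - 1781 = -1820)
b*v(7/14, -4) = -1820*(-6) = 10920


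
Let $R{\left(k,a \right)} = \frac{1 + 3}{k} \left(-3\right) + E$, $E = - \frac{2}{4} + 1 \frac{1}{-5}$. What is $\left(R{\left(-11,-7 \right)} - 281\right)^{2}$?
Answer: $\frac{952771689}{12100} \approx 78742.0$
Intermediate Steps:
$E = - \frac{7}{10}$ ($E = \left(-2\right) \frac{1}{4} + 1 \left(- \frac{1}{5}\right) = - \frac{1}{2} - \frac{1}{5} = - \frac{7}{10} \approx -0.7$)
$R{\left(k,a \right)} = - \frac{7}{10} - \frac{12}{k}$ ($R{\left(k,a \right)} = \frac{1 + 3}{k} \left(-3\right) - \frac{7}{10} = \frac{4}{k} \left(-3\right) - \frac{7}{10} = - \frac{12}{k} - \frac{7}{10} = - \frac{7}{10} - \frac{12}{k}$)
$\left(R{\left(-11,-7 \right)} - 281\right)^{2} = \left(\left(- \frac{7}{10} - \frac{12}{-11}\right) - 281\right)^{2} = \left(\left(- \frac{7}{10} - - \frac{12}{11}\right) - 281\right)^{2} = \left(\left(- \frac{7}{10} + \frac{12}{11}\right) - 281\right)^{2} = \left(\frac{43}{110} - 281\right)^{2} = \left(- \frac{30867}{110}\right)^{2} = \frac{952771689}{12100}$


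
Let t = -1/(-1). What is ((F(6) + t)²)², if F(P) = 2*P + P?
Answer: 130321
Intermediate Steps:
F(P) = 3*P
t = 1 (t = -1*(-1) = 1)
((F(6) + t)²)² = ((3*6 + 1)²)² = ((18 + 1)²)² = (19²)² = 361² = 130321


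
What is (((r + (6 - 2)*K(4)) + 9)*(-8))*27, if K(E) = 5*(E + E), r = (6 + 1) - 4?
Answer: -37152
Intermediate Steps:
r = 3 (r = 7 - 4 = 3)
K(E) = 10*E (K(E) = 5*(2*E) = 10*E)
(((r + (6 - 2)*K(4)) + 9)*(-8))*27 = (((3 + (6 - 2)*(10*4)) + 9)*(-8))*27 = (((3 + 4*40) + 9)*(-8))*27 = (((3 + 160) + 9)*(-8))*27 = ((163 + 9)*(-8))*27 = (172*(-8))*27 = -1376*27 = -37152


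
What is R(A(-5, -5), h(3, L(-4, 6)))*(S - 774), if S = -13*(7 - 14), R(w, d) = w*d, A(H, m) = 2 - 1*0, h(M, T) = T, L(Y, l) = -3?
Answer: 4098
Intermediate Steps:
A(H, m) = 2 (A(H, m) = 2 + 0 = 2)
R(w, d) = d*w
S = 91 (S = -13*(-7) = 91)
R(A(-5, -5), h(3, L(-4, 6)))*(S - 774) = (-3*2)*(91 - 774) = -6*(-683) = 4098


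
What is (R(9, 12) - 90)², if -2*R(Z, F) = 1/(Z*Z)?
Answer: 212605561/26244 ≈ 8101.1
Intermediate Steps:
R(Z, F) = -1/(2*Z²)
(R(9, 12) - 90)² = (-½/9² - 90)² = (-½*1/81 - 90)² = (-1/162 - 90)² = (-14581/162)² = 212605561/26244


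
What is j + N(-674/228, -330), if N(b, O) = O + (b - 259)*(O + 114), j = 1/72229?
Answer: 77198210761/1372351 ≈ 56253.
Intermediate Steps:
j = 1/72229 ≈ 1.3845e-5
N(b, O) = O + (-259 + b)*(114 + O)
j + N(-674/228, -330) = 1/72229 + (-29526 - 258*(-330) + 114*(-674/228) - (-222420)/228) = 1/72229 + (-29526 + 85140 + 114*(-674*1/228) - (-222420)/228) = 1/72229 + (-29526 + 85140 + 114*(-337/114) - 330*(-337/114)) = 1/72229 + (-29526 + 85140 - 337 + 18535/19) = 1/72229 + 1068798/19 = 77198210761/1372351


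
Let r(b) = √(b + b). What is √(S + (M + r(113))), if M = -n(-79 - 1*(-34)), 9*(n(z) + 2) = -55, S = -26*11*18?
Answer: √(-46259 + 9*√226)/3 ≈ 71.588*I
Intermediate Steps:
S = -5148 (S = -286*18 = -5148)
n(z) = -73/9 (n(z) = -2 + (⅑)*(-55) = -2 - 55/9 = -73/9)
M = 73/9 (M = -1*(-73/9) = 73/9 ≈ 8.1111)
r(b) = √2*√b (r(b) = √(2*b) = √2*√b)
√(S + (M + r(113))) = √(-5148 + (73/9 + √2*√113)) = √(-5148 + (73/9 + √226)) = √(-46259/9 + √226)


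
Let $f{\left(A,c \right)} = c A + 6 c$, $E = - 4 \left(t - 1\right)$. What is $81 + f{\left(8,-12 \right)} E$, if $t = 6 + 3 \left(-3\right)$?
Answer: $-2607$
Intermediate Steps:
$t = -3$ ($t = 6 - 9 = -3$)
$E = 16$ ($E = - 4 \left(-3 - 1\right) = \left(-4\right) \left(-4\right) = 16$)
$f{\left(A,c \right)} = 6 c + A c$ ($f{\left(A,c \right)} = A c + 6 c = 6 c + A c$)
$81 + f{\left(8,-12 \right)} E = 81 + - 12 \left(6 + 8\right) 16 = 81 + \left(-12\right) 14 \cdot 16 = 81 - 2688 = -2607$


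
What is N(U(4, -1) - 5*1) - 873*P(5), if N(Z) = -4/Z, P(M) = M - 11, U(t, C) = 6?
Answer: 5234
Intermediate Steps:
P(M) = -11 + M
N(U(4, -1) - 5*1) - 873*P(5) = -4/(6 - 5*1) - 873*(-11 + 5) = -4/(6 - 5) - 873*(-6) = -4/1 + 5238 = -4*1 + 5238 = -4 + 5238 = 5234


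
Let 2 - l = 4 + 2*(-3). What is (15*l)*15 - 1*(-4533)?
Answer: 5433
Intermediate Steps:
l = 4 (l = 2 - (4 + 2*(-3)) = 2 - (4 - 6) = 2 - 1*(-2) = 2 + 2 = 4)
(15*l)*15 - 1*(-4533) = (15*4)*15 - 1*(-4533) = 60*15 + 4533 = 900 + 4533 = 5433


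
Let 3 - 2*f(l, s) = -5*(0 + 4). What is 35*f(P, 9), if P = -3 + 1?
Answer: 805/2 ≈ 402.50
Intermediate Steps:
P = -2
f(l, s) = 23/2 (f(l, s) = 3/2 - (-5)*(0 + 4)/2 = 3/2 - (-5)*4/2 = 3/2 - ½*(-20) = 3/2 + 10 = 23/2)
35*f(P, 9) = 35*(23/2) = 805/2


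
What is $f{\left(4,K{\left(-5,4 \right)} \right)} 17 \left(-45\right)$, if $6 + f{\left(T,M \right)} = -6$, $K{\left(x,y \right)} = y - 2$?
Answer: $9180$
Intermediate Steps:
$K{\left(x,y \right)} = -2 + y$ ($K{\left(x,y \right)} = y - 2 = -2 + y$)
$f{\left(T,M \right)} = -12$ ($f{\left(T,M \right)} = -6 - 6 = -12$)
$f{\left(4,K{\left(-5,4 \right)} \right)} 17 \left(-45\right) = \left(-12\right) 17 \left(-45\right) = \left(-204\right) \left(-45\right) = 9180$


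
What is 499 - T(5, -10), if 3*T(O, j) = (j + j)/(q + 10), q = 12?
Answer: 16477/33 ≈ 499.30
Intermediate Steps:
T(O, j) = j/33 (T(O, j) = ((j + j)/(12 + 10))/3 = ((2*j)/22)/3 = ((2*j)*(1/22))/3 = (j/11)/3 = j/33)
499 - T(5, -10) = 499 - (-10)/33 = 499 - 1*(-10/33) = 499 + 10/33 = 16477/33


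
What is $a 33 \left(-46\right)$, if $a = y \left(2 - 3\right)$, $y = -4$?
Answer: $-6072$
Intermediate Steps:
$a = 4$ ($a = - 4 \left(2 - 3\right) = \left(-4\right) \left(-1\right) = 4$)
$a 33 \left(-46\right) = 4 \cdot 33 \left(-46\right) = 132 \left(-46\right) = -6072$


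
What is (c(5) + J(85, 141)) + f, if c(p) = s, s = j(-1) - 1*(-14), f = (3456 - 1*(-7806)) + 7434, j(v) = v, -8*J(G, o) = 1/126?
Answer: 18858671/1008 ≈ 18709.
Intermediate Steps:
J(G, o) = -1/1008 (J(G, o) = -⅛/126 = -⅛*1/126 = -1/1008)
f = 18696 (f = (3456 + 7806) + 7434 = 11262 + 7434 = 18696)
s = 13 (s = -1 - 1*(-14) = -1 + 14 = 13)
c(p) = 13
(c(5) + J(85, 141)) + f = (13 - 1/1008) + 18696 = 13103/1008 + 18696 = 18858671/1008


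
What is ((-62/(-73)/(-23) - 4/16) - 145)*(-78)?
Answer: 38054133/3358 ≈ 11332.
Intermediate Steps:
((-62/(-73)/(-23) - 4/16) - 145)*(-78) = ((-62*(-1/73)*(-1/23) - 4*1/16) - 145)*(-78) = (((62/73)*(-1/23) - ¼) - 145)*(-78) = ((-62/1679 - ¼) - 145)*(-78) = (-1927/6716 - 145)*(-78) = -975747/6716*(-78) = 38054133/3358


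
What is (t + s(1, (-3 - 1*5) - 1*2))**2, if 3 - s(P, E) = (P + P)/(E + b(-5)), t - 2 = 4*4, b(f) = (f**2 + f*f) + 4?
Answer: 212521/484 ≈ 439.09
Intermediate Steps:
b(f) = 4 + 2*f**2 (b(f) = (f**2 + f**2) + 4 = 2*f**2 + 4 = 4 + 2*f**2)
t = 18 (t = 2 + 4*4 = 2 + 16 = 18)
s(P, E) = 3 - 2*P/(54 + E) (s(P, E) = 3 - (P + P)/(E + (4 + 2*(-5)**2)) = 3 - 2*P/(E + (4 + 2*25)) = 3 - 2*P/(E + (4 + 50)) = 3 - 2*P/(E + 54) = 3 - 2*P/(54 + E))
(t + s(1, (-3 - 1*5) - 1*2))**2 = (18 + (162 - 2*1 + 3*((-3 - 1*5) - 1*2))/(54 + ((-3 - 1*5) - 1*2)))**2 = (18 + (162 - 2 + 3*((-3 - 5) - 2))/(54 + ((-3 - 5) - 2)))**2 = (18 + (162 - 2 + 3*(-8 - 2))/(54 + (-8 - 2)))**2 = (18 + (162 - 2 + 3*(-10))/(54 - 10))**2 = (18 + (162 - 2 - 30)/44)**2 = (18 + (1/44)*130)**2 = (18 + 65/22)**2 = (461/22)**2 = 212521/484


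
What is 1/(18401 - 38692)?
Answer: -1/20291 ≈ -4.9283e-5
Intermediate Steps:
1/(18401 - 38692) = 1/(-20291) = -1/20291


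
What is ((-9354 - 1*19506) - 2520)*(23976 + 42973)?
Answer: -2100859620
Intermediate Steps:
((-9354 - 1*19506) - 2520)*(23976 + 42973) = ((-9354 - 19506) - 2520)*66949 = (-28860 - 2520)*66949 = -31380*66949 = -2100859620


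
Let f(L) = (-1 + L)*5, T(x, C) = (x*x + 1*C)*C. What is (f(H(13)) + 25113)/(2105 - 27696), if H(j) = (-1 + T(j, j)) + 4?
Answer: -36953/25591 ≈ -1.4440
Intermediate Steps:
T(x, C) = C*(C + x²) (T(x, C) = (x² + C)*C = (C + x²)*C = C*(C + x²))
H(j) = 3 + j*(j + j²) (H(j) = (-1 + j*(j + j²)) + 4 = 3 + j*(j + j²))
f(L) = -5 + 5*L
(f(H(13)) + 25113)/(2105 - 27696) = ((-5 + 5*(3 + 13²*(1 + 13))) + 25113)/(2105 - 27696) = ((-5 + 5*(3 + 169*14)) + 25113)/(-25591) = ((-5 + 5*(3 + 2366)) + 25113)*(-1/25591) = ((-5 + 5*2369) + 25113)*(-1/25591) = ((-5 + 11845) + 25113)*(-1/25591) = (11840 + 25113)*(-1/25591) = 36953*(-1/25591) = -36953/25591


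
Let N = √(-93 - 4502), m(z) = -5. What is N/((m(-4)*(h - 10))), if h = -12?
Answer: I*√4595/110 ≈ 0.61624*I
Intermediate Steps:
N = I*√4595 (N = √(-4595) = I*√4595 ≈ 67.786*I)
N/((m(-4)*(h - 10))) = (I*√4595)/((-5*(-12 - 10))) = (I*√4595)/((-5*(-22))) = (I*√4595)/110 = (I*√4595)*(1/110) = I*√4595/110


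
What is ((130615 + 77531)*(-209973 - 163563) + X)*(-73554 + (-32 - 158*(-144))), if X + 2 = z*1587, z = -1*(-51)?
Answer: 3952340618779714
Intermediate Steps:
z = 51
X = 80935 (X = -2 + 51*1587 = -2 + 80937 = 80935)
((130615 + 77531)*(-209973 - 163563) + X)*(-73554 + (-32 - 158*(-144))) = ((130615 + 77531)*(-209973 - 163563) + 80935)*(-73554 + (-32 - 158*(-144))) = (208146*(-373536) + 80935)*(-73554 + (-32 + 22752)) = (-77750024256 + 80935)*(-73554 + 22720) = -77749943321*(-50834) = 3952340618779714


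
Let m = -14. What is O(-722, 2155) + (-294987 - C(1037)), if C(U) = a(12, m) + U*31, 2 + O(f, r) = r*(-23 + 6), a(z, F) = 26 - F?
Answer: -363811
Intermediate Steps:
O(f, r) = -2 - 17*r (O(f, r) = -2 + r*(-23 + 6) = -2 + r*(-17) = -2 - 17*r)
C(U) = 40 + 31*U (C(U) = (26 - 1*(-14)) + U*31 = (26 + 14) + 31*U = 40 + 31*U)
O(-722, 2155) + (-294987 - C(1037)) = (-2 - 17*2155) + (-294987 - (40 + 31*1037)) = (-2 - 36635) + (-294987 - (40 + 32147)) = -36637 + (-294987 - 1*32187) = -36637 + (-294987 - 32187) = -36637 - 327174 = -363811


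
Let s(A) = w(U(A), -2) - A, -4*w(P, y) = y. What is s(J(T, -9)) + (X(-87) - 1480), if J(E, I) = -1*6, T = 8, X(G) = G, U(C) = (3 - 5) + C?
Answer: -3121/2 ≈ -1560.5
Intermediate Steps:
U(C) = -2 + C
w(P, y) = -y/4
J(E, I) = -6
s(A) = ½ - A (s(A) = -¼*(-2) - A = ½ - A)
s(J(T, -9)) + (X(-87) - 1480) = (½ - 1*(-6)) + (-87 - 1480) = (½ + 6) - 1567 = 13/2 - 1567 = -3121/2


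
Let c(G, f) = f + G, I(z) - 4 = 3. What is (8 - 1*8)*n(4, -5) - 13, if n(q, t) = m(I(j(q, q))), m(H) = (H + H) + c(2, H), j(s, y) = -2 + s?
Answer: -13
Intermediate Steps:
I(z) = 7 (I(z) = 4 + 3 = 7)
c(G, f) = G + f
m(H) = 2 + 3*H (m(H) = (H + H) + (2 + H) = 2*H + (2 + H) = 2 + 3*H)
n(q, t) = 23 (n(q, t) = 2 + 3*7 = 2 + 21 = 23)
(8 - 1*8)*n(4, -5) - 13 = (8 - 1*8)*23 - 13 = (8 - 8)*23 - 13 = 0*23 - 13 = 0 - 13 = -13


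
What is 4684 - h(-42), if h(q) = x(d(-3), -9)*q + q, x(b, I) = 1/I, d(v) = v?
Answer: 14164/3 ≈ 4721.3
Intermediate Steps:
h(q) = 8*q/9 (h(q) = q/(-9) + q = -q/9 + q = 8*q/9)
4684 - h(-42) = 4684 - 8*(-42)/9 = 4684 - 1*(-112/3) = 4684 + 112/3 = 14164/3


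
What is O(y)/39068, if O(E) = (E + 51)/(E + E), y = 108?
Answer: 53/2812896 ≈ 1.8842e-5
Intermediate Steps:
O(E) = (51 + E)/(2*E) (O(E) = (51 + E)/((2*E)) = (51 + E)*(1/(2*E)) = (51 + E)/(2*E))
O(y)/39068 = ((1/2)*(51 + 108)/108)/39068 = ((1/2)*(1/108)*159)*(1/39068) = (53/72)*(1/39068) = 53/2812896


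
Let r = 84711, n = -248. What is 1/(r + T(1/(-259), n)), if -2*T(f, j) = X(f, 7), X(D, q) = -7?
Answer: 2/169429 ≈ 1.1804e-5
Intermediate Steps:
T(f, j) = 7/2 (T(f, j) = -½*(-7) = 7/2)
1/(r + T(1/(-259), n)) = 1/(84711 + 7/2) = 1/(169429/2) = 2/169429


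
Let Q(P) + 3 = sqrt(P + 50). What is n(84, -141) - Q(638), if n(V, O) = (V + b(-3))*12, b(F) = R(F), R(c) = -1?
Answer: 999 - 4*sqrt(43) ≈ 972.77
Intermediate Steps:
b(F) = -1
Q(P) = -3 + sqrt(50 + P) (Q(P) = -3 + sqrt(P + 50) = -3 + sqrt(50 + P))
n(V, O) = -12 + 12*V (n(V, O) = (V - 1)*12 = (-1 + V)*12 = -12 + 12*V)
n(84, -141) - Q(638) = (-12 + 12*84) - (-3 + sqrt(50 + 638)) = (-12 + 1008) - (-3 + sqrt(688)) = 996 - (-3 + 4*sqrt(43)) = 996 + (3 - 4*sqrt(43)) = 999 - 4*sqrt(43)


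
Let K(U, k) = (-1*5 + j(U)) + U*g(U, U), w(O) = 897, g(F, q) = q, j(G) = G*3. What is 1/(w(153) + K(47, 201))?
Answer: 1/3242 ≈ 0.00030845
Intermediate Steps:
j(G) = 3*G
K(U, k) = -5 + U**2 + 3*U (K(U, k) = (-1*5 + 3*U) + U*U = (-5 + 3*U) + U**2 = -5 + U**2 + 3*U)
1/(w(153) + K(47, 201)) = 1/(897 + (-5 + 47**2 + 3*47)) = 1/(897 + (-5 + 2209 + 141)) = 1/(897 + 2345) = 1/3242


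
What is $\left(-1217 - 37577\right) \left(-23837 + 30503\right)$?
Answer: $-258600804$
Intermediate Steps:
$\left(-1217 - 37577\right) \left(-23837 + 30503\right) = \left(-38794\right) 6666 = -258600804$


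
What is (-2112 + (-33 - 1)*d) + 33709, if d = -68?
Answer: 33909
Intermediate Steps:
(-2112 + (-33 - 1)*d) + 33709 = (-2112 + (-33 - 1)*(-68)) + 33709 = (-2112 - 34*(-68)) + 33709 = (-2112 + 2312) + 33709 = 200 + 33709 = 33909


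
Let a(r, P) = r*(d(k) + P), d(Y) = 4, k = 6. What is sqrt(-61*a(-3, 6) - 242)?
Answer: 2*sqrt(397) ≈ 39.850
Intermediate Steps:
a(r, P) = r*(4 + P)
sqrt(-61*a(-3, 6) - 242) = sqrt(-(-183)*(4 + 6) - 242) = sqrt(-(-183)*10 - 242) = sqrt(-61*(-30) - 242) = sqrt(1830 - 242) = sqrt(1588) = 2*sqrt(397)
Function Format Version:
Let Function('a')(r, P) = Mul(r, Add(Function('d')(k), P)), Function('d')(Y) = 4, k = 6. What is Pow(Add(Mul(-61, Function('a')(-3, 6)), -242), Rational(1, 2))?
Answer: Mul(2, Pow(397, Rational(1, 2))) ≈ 39.850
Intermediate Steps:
Function('a')(r, P) = Mul(r, Add(4, P))
Pow(Add(Mul(-61, Function('a')(-3, 6)), -242), Rational(1, 2)) = Pow(Add(Mul(-61, Mul(-3, Add(4, 6))), -242), Rational(1, 2)) = Pow(Add(Mul(-61, Mul(-3, 10)), -242), Rational(1, 2)) = Pow(Add(Mul(-61, -30), -242), Rational(1, 2)) = Pow(Add(1830, -242), Rational(1, 2)) = Pow(1588, Rational(1, 2)) = Mul(2, Pow(397, Rational(1, 2)))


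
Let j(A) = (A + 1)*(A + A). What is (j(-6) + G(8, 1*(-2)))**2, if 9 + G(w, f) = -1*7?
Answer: 1936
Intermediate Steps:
j(A) = 2*A*(1 + A) (j(A) = (1 + A)*(2*A) = 2*A*(1 + A))
G(w, f) = -16 (G(w, f) = -9 - 1*7 = -9 - 7 = -16)
(j(-6) + G(8, 1*(-2)))**2 = (2*(-6)*(1 - 6) - 16)**2 = (2*(-6)*(-5) - 16)**2 = (60 - 16)**2 = 44**2 = 1936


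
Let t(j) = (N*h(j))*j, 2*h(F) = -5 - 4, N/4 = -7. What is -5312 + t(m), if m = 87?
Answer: 5650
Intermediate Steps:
N = -28 (N = 4*(-7) = -28)
h(F) = -9/2 (h(F) = (-5 - 4)/2 = (½)*(-9) = -9/2)
t(j) = 126*j (t(j) = (-28*(-9/2))*j = 126*j)
-5312 + t(m) = -5312 + 126*87 = -5312 + 10962 = 5650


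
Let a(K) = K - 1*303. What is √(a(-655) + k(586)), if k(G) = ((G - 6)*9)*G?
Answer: √3057962 ≈ 1748.7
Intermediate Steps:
a(K) = -303 + K (a(K) = K - 303 = -303 + K)
k(G) = G*(-54 + 9*G) (k(G) = ((-6 + G)*9)*G = (-54 + 9*G)*G = G*(-54 + 9*G))
√(a(-655) + k(586)) = √((-303 - 655) + 9*586*(-6 + 586)) = √(-958 + 9*586*580) = √(-958 + 3058920) = √3057962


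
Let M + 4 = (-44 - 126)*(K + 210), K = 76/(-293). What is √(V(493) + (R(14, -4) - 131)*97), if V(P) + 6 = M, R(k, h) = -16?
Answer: 3*I*√476222569/293 ≈ 223.44*I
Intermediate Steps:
K = -76/293 (K = 76*(-1/293) = -76/293 ≈ -0.25939)
M = -10448352/293 (M = -4 + (-44 - 126)*(-76/293 + 210) = -4 - 170*61454/293 = -4 - 10447180/293 = -10448352/293 ≈ -35660.)
V(P) = -10450110/293 (V(P) = -6 - 10448352/293 = -10450110/293)
√(V(493) + (R(14, -4) - 131)*97) = √(-10450110/293 + (-16 - 131)*97) = √(-10450110/293 - 147*97) = √(-10450110/293 - 14259) = √(-14627997/293) = 3*I*√476222569/293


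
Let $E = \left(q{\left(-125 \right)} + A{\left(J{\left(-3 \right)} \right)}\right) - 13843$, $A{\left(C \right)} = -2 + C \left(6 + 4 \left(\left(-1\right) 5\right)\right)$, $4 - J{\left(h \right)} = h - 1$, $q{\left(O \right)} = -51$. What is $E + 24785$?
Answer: $10777$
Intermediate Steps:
$J{\left(h \right)} = 5 - h$ ($J{\left(h \right)} = 4 - \left(h - 1\right) = 4 - \left(-1 + h\right) = 5 - h$)
$A{\left(C \right)} = -2 - 14 C$ ($A{\left(C \right)} = -2 + C \left(6 + 4 \left(-5\right)\right) = -2 + C \left(6 - 20\right) = -2 + C \left(-14\right) = -2 - 14 C$)
$E = -14008$ ($E = \left(-51 - \left(2 + 14 \left(5 - -3\right)\right)\right) - 13843 = \left(-51 - \left(2 + 14 \left(5 + 3\right)\right)\right) - 13843 = \left(-51 - 114\right) - 13843 = -165 - 13843 = -14008$)
$E + 24785 = -14008 + 24785 = 10777$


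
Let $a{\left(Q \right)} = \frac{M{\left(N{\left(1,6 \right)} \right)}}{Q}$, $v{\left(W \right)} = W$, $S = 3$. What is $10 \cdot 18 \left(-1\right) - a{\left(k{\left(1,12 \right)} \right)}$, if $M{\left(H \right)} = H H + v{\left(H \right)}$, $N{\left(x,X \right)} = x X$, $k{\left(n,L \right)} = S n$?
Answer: $-194$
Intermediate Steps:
$k{\left(n,L \right)} = 3 n$
$N{\left(x,X \right)} = X x$
$M{\left(H \right)} = H + H^{2}$ ($M{\left(H \right)} = H H + H = H^{2} + H = H + H^{2}$)
$a{\left(Q \right)} = \frac{42}{Q}$ ($a{\left(Q \right)} = \frac{6 \cdot 1 \left(1 + 6 \cdot 1\right)}{Q} = \frac{6 \left(1 + 6\right)}{Q} = \frac{6 \cdot 7}{Q} = \frac{42}{Q}$)
$10 \cdot 18 \left(-1\right) - a{\left(k{\left(1,12 \right)} \right)} = 10 \cdot 18 \left(-1\right) - \frac{42}{3 \cdot 1} = 180 \left(-1\right) - \frac{42}{3} = -180 - 42 \cdot \frac{1}{3} = -180 - 14 = -194$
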